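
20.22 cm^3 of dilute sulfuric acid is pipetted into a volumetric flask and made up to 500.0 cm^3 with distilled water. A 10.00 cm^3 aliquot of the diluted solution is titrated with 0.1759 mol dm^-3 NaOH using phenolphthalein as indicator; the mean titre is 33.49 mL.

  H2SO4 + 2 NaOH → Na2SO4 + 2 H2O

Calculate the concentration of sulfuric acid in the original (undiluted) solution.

n(NaOH) = 0.03349 × 0.1759 = 5.891 × 10^-3 mol
From the 1:2 ratio, n(H2SO4) in the aliquot = 1/2 × 5.891 × 10^-3 = 2.945 × 10^-3 mol
[H2SO4]_dilute = 2.945 × 10^-3 / 0.01000 = 0.2945 mol/L
Dilution factor = 500.0 / 20.22 = 24.73
[H2SO4]_stock = 0.2945 × 24.73 = 7.283 mol/L

7.283 mol/L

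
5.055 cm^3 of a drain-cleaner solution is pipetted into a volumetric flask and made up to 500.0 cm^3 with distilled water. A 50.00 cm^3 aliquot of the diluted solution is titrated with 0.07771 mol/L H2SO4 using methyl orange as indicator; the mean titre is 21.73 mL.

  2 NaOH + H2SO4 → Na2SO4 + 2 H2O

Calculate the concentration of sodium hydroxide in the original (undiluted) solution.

n(H2SO4) = 0.02173 × 0.07771 = 1.689 × 10^-3 mol
From the 2:1 ratio, n(NaOH) in the aliquot = 2/1 × 1.689 × 10^-3 = 3.377 × 10^-3 mol
[NaOH]_dilute = 3.377 × 10^-3 / 0.05000 = 0.06755 mol/L
Dilution factor = 500.0 / 5.055 = 98.91
[NaOH]_stock = 0.06755 × 98.91 = 6.681 mol/L

6.681 mol/L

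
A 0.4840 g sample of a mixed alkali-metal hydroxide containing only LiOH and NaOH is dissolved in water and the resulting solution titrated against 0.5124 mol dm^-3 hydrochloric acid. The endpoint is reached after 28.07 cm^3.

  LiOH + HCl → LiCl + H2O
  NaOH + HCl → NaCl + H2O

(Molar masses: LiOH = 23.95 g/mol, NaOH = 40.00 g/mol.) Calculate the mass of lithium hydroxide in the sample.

n(HCl) = 0.02807 × 0.5124 = 0.01438 mol
Let x = n(LiOH), y = n(NaOH).
Titrant: 1x + 1y = 0.01438;  mass: 23.95x + 40.00y = 0.4840
Solving, x = 5.690 × 10^-3 mol, y = 8.693 × 10^-3 mol
mass of LiOH = 5.690 × 10^-3 × 23.95 = 0.1363 g

0.1363 g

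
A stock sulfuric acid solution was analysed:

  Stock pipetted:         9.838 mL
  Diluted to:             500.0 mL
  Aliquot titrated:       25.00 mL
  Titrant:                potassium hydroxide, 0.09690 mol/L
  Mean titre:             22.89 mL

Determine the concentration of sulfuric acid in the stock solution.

2.255 mol/L

H2SO4 + 2 KOH → K2SO4 + 2 H2O
n(KOH) = 0.02289 × 0.09690 = 2.218 × 10^-3 mol
From the 1:2 ratio, n(H2SO4) in the aliquot = 1/2 × 2.218 × 10^-3 = 1.109 × 10^-3 mol
[H2SO4]_dilute = 1.109 × 10^-3 / 0.02500 = 0.04436 mol/L
Dilution factor = 500.0 / 9.838 = 50.82
[H2SO4]_stock = 0.04436 × 50.82 = 2.255 mol/L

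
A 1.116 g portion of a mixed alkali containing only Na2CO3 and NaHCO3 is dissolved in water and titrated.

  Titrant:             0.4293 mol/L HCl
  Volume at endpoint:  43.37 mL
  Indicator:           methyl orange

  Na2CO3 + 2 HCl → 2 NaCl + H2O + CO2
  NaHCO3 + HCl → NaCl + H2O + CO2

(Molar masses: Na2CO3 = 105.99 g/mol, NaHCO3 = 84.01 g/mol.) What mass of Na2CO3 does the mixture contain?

0.7658 g

n(HCl) = 0.04337 × 0.4293 = 0.01862 mol
Let x = n(Na2CO3), y = n(NaHCO3).
Titrant: 2x + 1y = 0.01862;  mass: 105.99x + 84.01y = 1.116
Solving, x = 7.225 × 10^-3 mol, y = 4.169 × 10^-3 mol
mass of Na2CO3 = 7.225 × 10^-3 × 105.99 = 0.7658 g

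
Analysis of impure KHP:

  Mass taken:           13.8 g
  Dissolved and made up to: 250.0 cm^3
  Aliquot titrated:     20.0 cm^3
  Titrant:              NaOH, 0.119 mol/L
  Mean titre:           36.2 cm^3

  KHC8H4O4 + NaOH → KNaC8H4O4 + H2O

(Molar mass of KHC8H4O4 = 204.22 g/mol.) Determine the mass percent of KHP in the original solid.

n(NaOH) per titration = 0.0362 × 0.119 = 4.31 × 10^-3 mol
n(KHC8H4O4) in each aliquot = 4.31 × 10^-3 mol (1:1 ratio)
n(KHC8H4O4) in the whole flask = 4.31 × 10^-3 × 250.0/20.0 = 0.0538 mol
mass of KHC8H4O4 = 0.0538 × 204.22 = 11.0 g
% KHC8H4O4 = 11.0 / 13.8 × 100 = 79.7 %

79.7 %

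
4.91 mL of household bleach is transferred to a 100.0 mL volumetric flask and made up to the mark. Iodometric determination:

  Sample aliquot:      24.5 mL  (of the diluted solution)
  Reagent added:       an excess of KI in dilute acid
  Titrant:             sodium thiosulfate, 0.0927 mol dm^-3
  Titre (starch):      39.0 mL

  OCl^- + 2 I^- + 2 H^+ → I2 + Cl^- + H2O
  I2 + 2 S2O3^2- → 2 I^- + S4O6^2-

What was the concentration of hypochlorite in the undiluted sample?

1.50 mol/L

n(S2O3^2-) = 0.0390 × 0.0927 = 3.62 × 10^-3 mol
n(I2) = n(S2O3^2-)/2 = 1.81 × 10^-3 mol
n(OCl^-) in the aliquot = 1.81 × 10^-3 mol (1:1 ratio)
[OCl^-]_dilute = 1.81 × 10^-3 / 0.0245 = 0.0738 mol/L
[OCl^-]_original = 0.0738 × 100.0/4.91 = 1.50 mol/L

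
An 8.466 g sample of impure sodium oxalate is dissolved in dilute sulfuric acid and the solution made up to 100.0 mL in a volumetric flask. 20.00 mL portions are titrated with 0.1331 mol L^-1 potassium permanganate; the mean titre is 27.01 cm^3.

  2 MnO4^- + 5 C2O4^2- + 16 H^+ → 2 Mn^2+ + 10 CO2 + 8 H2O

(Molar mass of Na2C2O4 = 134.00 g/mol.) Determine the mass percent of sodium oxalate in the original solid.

n(KMnO4) per titration = 0.02701 × 0.1331 = 3.595 × 10^-3 mol
From the 5:2 ratio, n(Na2C2O4) in each aliquot = 5/2 × 3.595 × 10^-3 = 8.988 × 10^-3 mol
n(Na2C2O4) in the whole flask = 8.988 × 10^-3 × 100.0/20.00 = 0.04494 mol
mass of Na2C2O4 = 0.04494 × 134.00 = 6.022 g
% Na2C2O4 = 6.022 / 8.466 × 100 = 71.13 %

71.13 %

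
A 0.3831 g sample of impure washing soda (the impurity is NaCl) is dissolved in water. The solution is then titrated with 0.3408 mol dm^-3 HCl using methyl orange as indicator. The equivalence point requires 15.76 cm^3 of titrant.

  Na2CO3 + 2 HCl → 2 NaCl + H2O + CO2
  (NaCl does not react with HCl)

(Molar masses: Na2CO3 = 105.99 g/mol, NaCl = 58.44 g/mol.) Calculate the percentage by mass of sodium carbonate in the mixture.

74.30 %

n(HCl) = 0.01576 × 0.3408 = 5.371 × 10^-3 mol
Let x = n(Na2CO3), y = n(NaCl).
Titrant: 2x = 5.371 × 10^-3;  mass: 105.99x + 58.44y = 0.3831
Solving, x = 2.686 × 10^-3 mol, y = 1.685 × 10^-3 mol
mass of Na2CO3 = 2.686 × 10^-3 × 105.99 = 0.2846 g
% Na2CO3 = 0.2846 / 0.3831 × 100 = 74.30 %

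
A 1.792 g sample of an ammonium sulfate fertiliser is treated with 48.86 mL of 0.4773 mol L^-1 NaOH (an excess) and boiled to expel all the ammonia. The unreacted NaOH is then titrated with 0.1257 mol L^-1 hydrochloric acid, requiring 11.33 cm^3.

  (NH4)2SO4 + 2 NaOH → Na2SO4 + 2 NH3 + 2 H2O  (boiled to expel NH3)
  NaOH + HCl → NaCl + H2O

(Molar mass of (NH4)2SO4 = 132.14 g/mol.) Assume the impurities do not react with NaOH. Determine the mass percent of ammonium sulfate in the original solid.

80.73 %

n(NaOH) added = 0.04886 × 0.4773 = 0.02332 mol
n(HCl) used in back-titration = 0.01133 × 0.1257 = 1.424 × 10^-3 mol
n(NaOH) left over = 1.424 × 10^-3 mol (1:1 ratio)
n(NaOH) consumed by analyte = 0.02332 − 1.424 × 10^-3 = 0.02190 mol
From the 1:2 ratio, n((NH4)2SO4) = 1/2 × 0.02190 = 0.01095 mol
mass of (NH4)2SO4 = 0.01095 × 132.14 = 1.447 g
% (NH4)2SO4 = 1.447 / 1.792 × 100 = 80.73 %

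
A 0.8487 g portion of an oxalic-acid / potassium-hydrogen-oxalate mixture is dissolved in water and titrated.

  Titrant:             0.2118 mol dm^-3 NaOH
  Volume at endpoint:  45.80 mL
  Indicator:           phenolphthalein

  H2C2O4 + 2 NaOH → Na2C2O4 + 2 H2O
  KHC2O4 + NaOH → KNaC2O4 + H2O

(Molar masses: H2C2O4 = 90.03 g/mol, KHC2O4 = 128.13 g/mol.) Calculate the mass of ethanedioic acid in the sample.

0.2135 g

n(NaOH) = 0.04580 × 0.2118 = 9.700 × 10^-3 mol
Let x = n(H2C2O4), y = n(KHC2O4).
Titrant: 2x + 1y = 9.700 × 10^-3;  mass: 90.03x + 128.13y = 0.8487
Solving, x = 2.372 × 10^-3 mol, y = 4.957 × 10^-3 mol
mass of H2C2O4 = 2.372 × 10^-3 × 90.03 = 0.2135 g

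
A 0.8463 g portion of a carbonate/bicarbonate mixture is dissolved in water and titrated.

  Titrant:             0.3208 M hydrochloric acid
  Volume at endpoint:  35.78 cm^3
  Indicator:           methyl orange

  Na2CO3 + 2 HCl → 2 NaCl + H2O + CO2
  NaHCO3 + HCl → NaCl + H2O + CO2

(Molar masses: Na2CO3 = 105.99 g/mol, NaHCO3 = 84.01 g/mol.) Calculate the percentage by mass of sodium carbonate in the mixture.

23.82 %

n(HCl) = 0.03578 × 0.3208 = 0.01148 mol
Let x = n(Na2CO3), y = n(NaHCO3).
Titrant: 2x + 1y = 0.01148;  mass: 105.99x + 84.01y = 0.8463
Solving, x = 1.902 × 10^-3 mol, y = 7.674 × 10^-3 mol
mass of Na2CO3 = 1.902 × 10^-3 × 105.99 = 0.2016 g
% Na2CO3 = 0.2016 / 0.8463 × 100 = 23.82 %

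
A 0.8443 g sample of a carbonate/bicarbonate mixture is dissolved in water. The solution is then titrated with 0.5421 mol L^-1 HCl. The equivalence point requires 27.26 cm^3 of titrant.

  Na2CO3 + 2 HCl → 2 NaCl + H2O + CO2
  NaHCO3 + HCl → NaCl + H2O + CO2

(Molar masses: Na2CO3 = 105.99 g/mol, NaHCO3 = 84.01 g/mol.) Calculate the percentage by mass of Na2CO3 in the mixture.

n(HCl) = 0.02726 × 0.5421 = 0.01478 mol
Let x = n(Na2CO3), y = n(NaHCO3).
Titrant: 2x + 1y = 0.01478;  mass: 105.99x + 84.01y = 0.8443
Solving, x = 6.403 × 10^-3 mol, y = 1.972 × 10^-3 mol
mass of Na2CO3 = 6.403 × 10^-3 × 105.99 = 0.6786 g
% Na2CO3 = 0.6786 / 0.8443 × 100 = 80.38 %

80.38 %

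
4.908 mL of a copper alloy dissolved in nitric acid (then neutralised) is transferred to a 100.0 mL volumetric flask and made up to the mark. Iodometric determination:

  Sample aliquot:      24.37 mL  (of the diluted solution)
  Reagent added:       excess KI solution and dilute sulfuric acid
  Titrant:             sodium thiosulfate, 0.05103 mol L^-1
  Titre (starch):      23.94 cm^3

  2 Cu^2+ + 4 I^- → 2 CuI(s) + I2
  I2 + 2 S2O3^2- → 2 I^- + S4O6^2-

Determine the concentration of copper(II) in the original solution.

1.021 mol/L

n(S2O3^2-) = 0.02394 × 0.05103 = 1.222 × 10^-3 mol
n(I2) = n(S2O3^2-)/2 = 6.108 × 10^-4 mol
From the 2:1 ratio, n(Cu2+) in the aliquot = 2/1 × 6.108 × 10^-4 = 1.222 × 10^-3 mol
[Cu2+]_dilute = 1.222 × 10^-3 / 0.02437 = 0.05013 mol/L
[Cu2+]_original = 0.05013 × 100.0/4.908 = 1.021 mol/L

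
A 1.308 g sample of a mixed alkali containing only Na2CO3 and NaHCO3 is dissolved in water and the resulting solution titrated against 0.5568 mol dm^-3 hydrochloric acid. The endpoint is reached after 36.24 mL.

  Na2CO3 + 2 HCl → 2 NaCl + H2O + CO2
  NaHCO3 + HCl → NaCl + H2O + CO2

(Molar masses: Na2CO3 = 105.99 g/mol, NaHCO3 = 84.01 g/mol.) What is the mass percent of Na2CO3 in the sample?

n(HCl) = 0.03624 × 0.5568 = 0.02018 mol
Let x = n(Na2CO3), y = n(NaHCO3).
Titrant: 2x + 1y = 0.02018;  mass: 105.99x + 84.01y = 1.308
Solving, x = 6.242 × 10^-3 mol, y = 7.694 × 10^-3 mol
mass of Na2CO3 = 6.242 × 10^-3 × 105.99 = 0.6616 g
% Na2CO3 = 0.6616 / 1.308 × 100 = 50.58 %

50.58 %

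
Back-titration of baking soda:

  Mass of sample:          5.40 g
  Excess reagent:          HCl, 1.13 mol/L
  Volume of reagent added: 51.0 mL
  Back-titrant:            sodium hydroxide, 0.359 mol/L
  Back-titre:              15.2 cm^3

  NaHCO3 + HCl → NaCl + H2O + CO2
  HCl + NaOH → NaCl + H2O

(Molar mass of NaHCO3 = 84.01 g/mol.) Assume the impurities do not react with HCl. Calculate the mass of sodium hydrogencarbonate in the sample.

n(HCl) added = 0.0510 × 1.13 = 0.0576 mol
n(NaOH) used in back-titration = 0.0152 × 0.359 = 5.46 × 10^-3 mol
n(HCl) left over = 5.46 × 10^-3 mol (1:1 ratio)
n(HCl) consumed by analyte = 0.0576 − 5.46 × 10^-3 = 0.0522 mol
n(NaHCO3) = 0.0522 mol (1:1 ratio)
mass of NaHCO3 = 0.0522 × 84.01 = 4.38 g

4.38 g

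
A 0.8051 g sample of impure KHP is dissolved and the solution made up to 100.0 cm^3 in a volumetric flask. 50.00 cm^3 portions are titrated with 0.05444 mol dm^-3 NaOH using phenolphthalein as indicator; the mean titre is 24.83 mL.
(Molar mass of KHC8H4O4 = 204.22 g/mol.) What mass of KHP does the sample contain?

KHC8H4O4 + NaOH → KNaC8H4O4 + H2O
n(NaOH) per titration = 0.02483 × 0.05444 = 1.352 × 10^-3 mol
n(KHC8H4O4) in each aliquot = 1.352 × 10^-3 mol (1:1 ratio)
n(KHC8H4O4) in the whole flask = 1.352 × 10^-3 × 100.0/50.00 = 2.703 × 10^-3 mol
mass of KHC8H4O4 = 2.703 × 10^-3 × 204.22 = 0.5521 g

0.5521 g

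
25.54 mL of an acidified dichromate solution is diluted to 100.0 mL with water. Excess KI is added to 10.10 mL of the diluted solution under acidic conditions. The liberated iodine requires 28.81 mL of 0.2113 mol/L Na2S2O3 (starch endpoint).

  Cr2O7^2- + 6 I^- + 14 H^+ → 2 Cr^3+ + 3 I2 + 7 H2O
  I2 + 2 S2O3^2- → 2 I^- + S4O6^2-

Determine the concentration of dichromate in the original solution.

n(S2O3^2-) = 0.02881 × 0.2113 = 6.088 × 10^-3 mol
n(I2) = n(S2O3^2-)/2 = 3.044 × 10^-3 mol
From the 1:3 ratio, n(Cr2O7^2-) in the aliquot = 1/3 × 3.044 × 10^-3 = 1.015 × 10^-3 mol
[Cr2O7^2-]_dilute = 1.015 × 10^-3 / 0.01010 = 0.1005 mol/L
[Cr2O7^2-]_original = 0.1005 × 100.0/25.54 = 0.3933 mol/L

0.3933 mol/L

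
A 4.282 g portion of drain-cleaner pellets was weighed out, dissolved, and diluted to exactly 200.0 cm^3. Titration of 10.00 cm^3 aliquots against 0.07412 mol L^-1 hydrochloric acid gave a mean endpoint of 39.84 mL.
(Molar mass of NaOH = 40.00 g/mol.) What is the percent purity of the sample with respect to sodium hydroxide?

NaOH + HCl → NaCl + H2O
n(HCl) per titration = 0.03984 × 0.07412 = 2.953 × 10^-3 mol
n(NaOH) in each aliquot = 2.953 × 10^-3 mol (1:1 ratio)
n(NaOH) in the whole flask = 2.953 × 10^-3 × 200.0/10.00 = 0.05906 mol
mass of NaOH = 0.05906 × 40.00 = 2.362 g
% NaOH = 2.362 / 4.282 × 100 = 55.17 %

55.17 %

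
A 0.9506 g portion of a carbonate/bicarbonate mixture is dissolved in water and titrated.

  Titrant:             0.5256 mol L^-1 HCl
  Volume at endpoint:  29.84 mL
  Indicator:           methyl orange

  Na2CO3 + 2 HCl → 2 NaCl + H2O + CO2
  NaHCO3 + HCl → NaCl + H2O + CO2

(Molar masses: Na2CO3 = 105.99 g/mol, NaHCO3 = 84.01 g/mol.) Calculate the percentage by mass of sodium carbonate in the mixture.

65.97 %

n(HCl) = 0.02984 × 0.5256 = 0.01568 mol
Let x = n(Na2CO3), y = n(NaHCO3).
Titrant: 2x + 1y = 0.01568;  mass: 105.99x + 84.01y = 0.9506
Solving, x = 5.917 × 10^-3 mol, y = 3.851 × 10^-3 mol
mass of Na2CO3 = 5.917 × 10^-3 × 105.99 = 0.6271 g
% Na2CO3 = 0.6271 / 0.9506 × 100 = 65.97 %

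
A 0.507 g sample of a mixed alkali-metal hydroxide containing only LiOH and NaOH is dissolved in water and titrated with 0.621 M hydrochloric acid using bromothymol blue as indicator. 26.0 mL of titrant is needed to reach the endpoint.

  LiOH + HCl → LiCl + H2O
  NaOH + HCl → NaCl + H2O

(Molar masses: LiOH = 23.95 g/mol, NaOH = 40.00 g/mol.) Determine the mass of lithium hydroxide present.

n(HCl) = 0.0260 × 0.621 = 0.0161 mol
Let x = n(LiOH), y = n(NaOH).
Titrant: 1x + 1y = 0.0161;  mass: 23.95x + 40.00y = 0.507
Solving, x = 8.65 × 10^-3 mol, y = 7.50 × 10^-3 mol
mass of LiOH = 8.65 × 10^-3 × 23.95 = 0.207 g

0.207 g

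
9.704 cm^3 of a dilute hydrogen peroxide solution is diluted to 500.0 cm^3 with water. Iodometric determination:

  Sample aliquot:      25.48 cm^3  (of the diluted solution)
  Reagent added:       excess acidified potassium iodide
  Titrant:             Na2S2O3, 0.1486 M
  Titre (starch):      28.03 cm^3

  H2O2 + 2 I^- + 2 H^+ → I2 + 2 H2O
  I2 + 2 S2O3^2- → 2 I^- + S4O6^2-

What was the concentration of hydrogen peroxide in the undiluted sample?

n(S2O3^2-) = 0.02803 × 0.1486 = 4.165 × 10^-3 mol
n(I2) = n(S2O3^2-)/2 = 2.083 × 10^-3 mol
n(H2O2) in the aliquot = 2.083 × 10^-3 mol (1:1 ratio)
[H2O2]_dilute = 2.083 × 10^-3 / 0.02548 = 0.08174 mol/L
[H2O2]_original = 0.08174 × 500.0/9.704 = 4.211 mol/L

4.211 M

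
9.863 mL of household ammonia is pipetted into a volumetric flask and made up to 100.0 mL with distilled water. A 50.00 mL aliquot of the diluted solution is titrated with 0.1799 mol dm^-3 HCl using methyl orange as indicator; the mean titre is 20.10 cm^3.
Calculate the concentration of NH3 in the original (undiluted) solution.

0.7332 mol/L

NH3 + HCl → NH4Cl
n(HCl) = 0.02010 × 0.1799 = 3.616 × 10^-3 mol
n(NH3) in the aliquot = 3.616 × 10^-3 mol (1:1 ratio)
[NH3]_dilute = 3.616 × 10^-3 / 0.05000 = 0.07232 mol/L
Dilution factor = 100.0 / 9.863 = 10.14
[NH3]_stock = 0.07232 × 10.14 = 0.7332 mol/L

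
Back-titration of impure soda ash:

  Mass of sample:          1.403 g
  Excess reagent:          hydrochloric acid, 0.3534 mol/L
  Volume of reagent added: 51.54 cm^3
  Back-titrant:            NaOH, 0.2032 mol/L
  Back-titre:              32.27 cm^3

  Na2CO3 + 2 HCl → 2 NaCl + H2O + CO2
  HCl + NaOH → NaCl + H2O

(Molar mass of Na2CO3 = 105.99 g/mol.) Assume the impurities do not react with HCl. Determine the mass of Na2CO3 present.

n(HCl) added = 0.05154 × 0.3534 = 0.01821 mol
n(NaOH) used in back-titration = 0.03227 × 0.2032 = 6.557 × 10^-3 mol
n(HCl) left over = 6.557 × 10^-3 mol (1:1 ratio)
n(HCl) consumed by analyte = 0.01821 − 6.557 × 10^-3 = 0.01166 mol
From the 1:2 ratio, n(Na2CO3) = 1/2 × 0.01166 = 5.828 × 10^-3 mol
mass of Na2CO3 = 5.828 × 10^-3 × 105.99 = 0.6178 g

0.6178 g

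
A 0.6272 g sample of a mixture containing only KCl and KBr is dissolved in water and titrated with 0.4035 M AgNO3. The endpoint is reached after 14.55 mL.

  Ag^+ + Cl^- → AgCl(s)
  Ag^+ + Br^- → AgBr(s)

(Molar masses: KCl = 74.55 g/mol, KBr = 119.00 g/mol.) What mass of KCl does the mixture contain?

n(AgNO3) = 0.01455 × 0.4035 = 5.871 × 10^-3 mol
Let x = n(KCl), y = n(KBr).
Titrant: 1x + 1y = 5.871 × 10^-3;  mass: 74.55x + 119.00y = 0.6272
Solving, x = 1.607 × 10^-3 mol, y = 4.264 × 10^-3 mol
mass of KCl = 1.607 × 10^-3 × 74.55 = 0.1198 g

0.1198 g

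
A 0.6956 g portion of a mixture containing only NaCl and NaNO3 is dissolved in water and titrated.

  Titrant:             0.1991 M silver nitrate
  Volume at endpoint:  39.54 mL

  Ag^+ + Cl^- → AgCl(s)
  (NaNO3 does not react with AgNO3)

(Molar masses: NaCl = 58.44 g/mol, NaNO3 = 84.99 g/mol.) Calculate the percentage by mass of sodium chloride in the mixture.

66.14 %

n(AgNO3) = 0.03954 × 0.1991 = 7.872 × 10^-3 mol
Let x = n(NaCl), y = n(NaNO3).
Titrant: 1x = 7.872 × 10^-3;  mass: 58.44x + 84.99y = 0.6956
Solving, x = 7.872 × 10^-3 mol, y = 2.771 × 10^-3 mol
mass of NaCl = 7.872 × 10^-3 × 58.44 = 0.4601 g
% NaCl = 0.4601 / 0.6956 × 100 = 66.14 %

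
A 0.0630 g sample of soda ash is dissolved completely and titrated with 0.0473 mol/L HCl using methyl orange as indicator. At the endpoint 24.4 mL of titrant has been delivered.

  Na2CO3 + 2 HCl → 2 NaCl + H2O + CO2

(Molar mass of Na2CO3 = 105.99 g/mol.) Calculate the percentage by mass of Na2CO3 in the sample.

97.1 %

n(HCl) = 0.0244 L × 0.0473 mol/L = 1.15 × 10^-3 mol
From the 1:2 ratio, n(Na2CO3) = 1/2 × 1.15 × 10^-3 = 5.77 × 10^-4 mol
mass of Na2CO3 = 5.77 × 10^-4 × 105.99 g/mol = 0.0612 g
% Na2CO3 = 0.0612 / 0.0630 × 100 = 97.1 %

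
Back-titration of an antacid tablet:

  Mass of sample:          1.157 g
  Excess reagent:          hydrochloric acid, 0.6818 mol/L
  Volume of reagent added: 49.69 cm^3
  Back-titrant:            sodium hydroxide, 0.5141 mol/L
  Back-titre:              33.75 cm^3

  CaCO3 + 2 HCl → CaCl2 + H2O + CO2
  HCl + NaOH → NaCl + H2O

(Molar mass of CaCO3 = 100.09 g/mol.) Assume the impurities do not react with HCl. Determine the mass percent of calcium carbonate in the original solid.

71.49 %

n(HCl) added = 0.04969 × 0.6818 = 0.03388 mol
n(NaOH) used in back-titration = 0.03375 × 0.5141 = 0.01735 mol
n(HCl) left over = 0.01735 mol (1:1 ratio)
n(HCl) consumed by analyte = 0.03388 − 0.01735 = 0.01653 mol
From the 1:2 ratio, n(CaCO3) = 1/2 × 0.01653 = 8.264 × 10^-3 mol
mass of CaCO3 = 8.264 × 10^-3 × 100.09 = 0.8271 g
% CaCO3 = 0.8271 / 1.157 × 100 = 71.49 %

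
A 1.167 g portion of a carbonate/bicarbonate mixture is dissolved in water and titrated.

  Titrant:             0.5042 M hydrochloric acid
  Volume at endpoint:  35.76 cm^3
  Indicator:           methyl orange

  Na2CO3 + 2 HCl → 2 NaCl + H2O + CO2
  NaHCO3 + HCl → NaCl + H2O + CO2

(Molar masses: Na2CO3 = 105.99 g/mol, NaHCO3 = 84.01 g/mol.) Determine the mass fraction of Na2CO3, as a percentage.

n(HCl) = 0.03576 × 0.5042 = 0.01803 mol
Let x = n(Na2CO3), y = n(NaHCO3).
Titrant: 2x + 1y = 0.01803;  mass: 105.99x + 84.01y = 1.167
Solving, x = 5.606 × 10^-3 mol, y = 6.819 × 10^-3 mol
mass of Na2CO3 = 5.606 × 10^-3 × 105.99 = 0.5941 g
% Na2CO3 = 0.5941 / 1.167 × 100 = 50.91 %

50.91 %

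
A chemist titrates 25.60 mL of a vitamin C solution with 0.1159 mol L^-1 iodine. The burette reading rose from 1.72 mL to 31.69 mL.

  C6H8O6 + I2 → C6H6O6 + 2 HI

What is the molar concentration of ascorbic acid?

n(I2) = 0.02997 L × 0.1159 mol/L = 3.474 × 10^-3 mol
n(C6H8O6) = 3.474 × 10^-3 mol (1:1 mole ratio)
[C6H8O6] = 3.474 × 10^-3 mol / 0.02560 L = 0.1357 mol/L

0.1357 mol/L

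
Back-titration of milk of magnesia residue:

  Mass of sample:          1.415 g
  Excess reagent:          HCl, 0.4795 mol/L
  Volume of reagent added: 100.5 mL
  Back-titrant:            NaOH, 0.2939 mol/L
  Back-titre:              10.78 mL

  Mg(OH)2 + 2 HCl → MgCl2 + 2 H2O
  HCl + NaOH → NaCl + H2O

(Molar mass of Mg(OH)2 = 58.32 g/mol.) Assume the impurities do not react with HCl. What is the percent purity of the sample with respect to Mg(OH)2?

n(HCl) added = 0.1005 × 0.4795 = 0.04819 mol
n(NaOH) used in back-titration = 0.01078 × 0.2939 = 3.168 × 10^-3 mol
n(HCl) left over = 3.168 × 10^-3 mol (1:1 ratio)
n(HCl) consumed by analyte = 0.04819 − 3.168 × 10^-3 = 0.04502 mol
From the 1:2 ratio, n(Mg(OH)2) = 1/2 × 0.04502 = 0.02251 mol
mass of Mg(OH)2 = 0.02251 × 58.32 = 1.313 g
% Mg(OH)2 = 1.313 / 1.415 × 100 = 92.78 %

92.78 %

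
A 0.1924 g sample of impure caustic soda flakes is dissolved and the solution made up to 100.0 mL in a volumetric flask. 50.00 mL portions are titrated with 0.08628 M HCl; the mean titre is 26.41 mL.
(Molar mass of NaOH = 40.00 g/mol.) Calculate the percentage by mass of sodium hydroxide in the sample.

94.75 %

NaOH + HCl → NaCl + H2O
n(HCl) per titration = 0.02641 × 0.08628 = 2.279 × 10^-3 mol
n(NaOH) in each aliquot = 2.279 × 10^-3 mol (1:1 ratio)
n(NaOH) in the whole flask = 2.279 × 10^-3 × 100.0/50.00 = 4.557 × 10^-3 mol
mass of NaOH = 4.557 × 10^-3 × 40.00 = 0.1823 g
% NaOH = 0.1823 / 0.1924 × 100 = 94.75 %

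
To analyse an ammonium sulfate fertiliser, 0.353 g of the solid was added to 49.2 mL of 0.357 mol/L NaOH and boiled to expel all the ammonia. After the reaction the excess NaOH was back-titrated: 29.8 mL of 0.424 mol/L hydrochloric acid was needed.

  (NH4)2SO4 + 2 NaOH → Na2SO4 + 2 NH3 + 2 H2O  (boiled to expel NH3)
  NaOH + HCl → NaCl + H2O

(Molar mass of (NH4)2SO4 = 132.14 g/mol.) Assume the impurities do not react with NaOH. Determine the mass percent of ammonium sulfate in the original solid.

n(NaOH) added = 0.0492 × 0.357 = 0.0176 mol
n(HCl) used in back-titration = 0.0298 × 0.424 = 0.0126 mol
n(NaOH) left over = 0.0126 mol (1:1 ratio)
n(NaOH) consumed by analyte = 0.0176 − 0.0126 = 4.93 × 10^-3 mol
From the 1:2 ratio, n((NH4)2SO4) = 1/2 × 4.93 × 10^-3 = 2.46 × 10^-3 mol
mass of (NH4)2SO4 = 2.46 × 10^-3 × 132.14 = 0.326 g
% (NH4)2SO4 = 0.326 / 0.353 × 100 = 92.3 %

92.3 %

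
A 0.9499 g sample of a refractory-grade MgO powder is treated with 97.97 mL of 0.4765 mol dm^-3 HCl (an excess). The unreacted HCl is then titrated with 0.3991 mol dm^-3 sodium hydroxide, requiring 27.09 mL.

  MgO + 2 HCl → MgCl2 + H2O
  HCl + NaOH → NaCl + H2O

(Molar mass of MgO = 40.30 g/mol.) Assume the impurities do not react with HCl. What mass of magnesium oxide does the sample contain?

0.7228 g

n(HCl) added = 0.09797 × 0.4765 = 0.04668 mol
n(NaOH) used in back-titration = 0.02709 × 0.3991 = 0.01081 mol
n(HCl) left over = 0.01081 mol (1:1 ratio)
n(HCl) consumed by analyte = 0.04668 − 0.01081 = 0.03587 mol
From the 1:2 ratio, n(MgO) = 1/2 × 0.03587 = 0.01794 mol
mass of MgO = 0.01794 × 40.30 = 0.7228 g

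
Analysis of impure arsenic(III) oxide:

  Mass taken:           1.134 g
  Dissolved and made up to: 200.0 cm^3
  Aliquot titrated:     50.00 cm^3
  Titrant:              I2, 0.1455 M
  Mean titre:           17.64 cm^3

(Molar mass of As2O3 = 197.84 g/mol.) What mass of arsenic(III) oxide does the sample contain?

As2O3 + 2 I2 + 2 H2O → As2O5 + 4 HI
n(I2) per titration = 0.01764 × 0.1455 = 2.567 × 10^-3 mol
From the 1:2 ratio, n(As2O3) in each aliquot = 1/2 × 2.567 × 10^-3 = 1.283 × 10^-3 mol
n(As2O3) in the whole flask = 1.283 × 10^-3 × 200.0/50.00 = 5.133 × 10^-3 mol
mass of As2O3 = 5.133 × 10^-3 × 197.84 = 1.016 g

1.016 g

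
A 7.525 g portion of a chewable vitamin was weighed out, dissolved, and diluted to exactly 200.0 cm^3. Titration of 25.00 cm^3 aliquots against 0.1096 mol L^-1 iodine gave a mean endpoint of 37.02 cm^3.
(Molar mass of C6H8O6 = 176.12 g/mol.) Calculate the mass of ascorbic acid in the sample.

C6H8O6 + I2 → C6H6O6 + 2 HI
n(I2) per titration = 0.03702 × 0.1096 = 4.057 × 10^-3 mol
n(C6H8O6) in each aliquot = 4.057 × 10^-3 mol (1:1 ratio)
n(C6H8O6) in the whole flask = 4.057 × 10^-3 × 200.0/25.00 = 0.03246 mol
mass of C6H8O6 = 0.03246 × 176.12 = 5.717 g

5.717 g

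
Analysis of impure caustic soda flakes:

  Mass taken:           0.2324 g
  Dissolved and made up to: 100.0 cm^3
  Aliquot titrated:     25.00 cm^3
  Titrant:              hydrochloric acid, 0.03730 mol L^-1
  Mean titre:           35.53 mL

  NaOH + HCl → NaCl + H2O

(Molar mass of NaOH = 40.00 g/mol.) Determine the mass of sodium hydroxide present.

0.2120 g

n(HCl) per titration = 0.03553 × 0.03730 = 1.325 × 10^-3 mol
n(NaOH) in each aliquot = 1.325 × 10^-3 mol (1:1 ratio)
n(NaOH) in the whole flask = 1.325 × 10^-3 × 100.0/25.00 = 5.301 × 10^-3 mol
mass of NaOH = 5.301 × 10^-3 × 40.00 = 0.2120 g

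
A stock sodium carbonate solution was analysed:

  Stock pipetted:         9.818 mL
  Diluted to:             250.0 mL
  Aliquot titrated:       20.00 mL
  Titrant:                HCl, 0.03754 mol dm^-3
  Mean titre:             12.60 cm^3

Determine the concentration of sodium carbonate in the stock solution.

Na2CO3 + 2 HCl → 2 NaCl + H2O + CO2
n(HCl) = 0.01260 × 0.03754 = 4.730 × 10^-4 mol
From the 1:2 ratio, n(Na2CO3) in the aliquot = 1/2 × 4.730 × 10^-4 = 2.365 × 10^-4 mol
[Na2CO3]_dilute = 2.365 × 10^-4 / 0.02000 = 0.01183 mol/L
Dilution factor = 250.0 / 9.818 = 25.46
[Na2CO3]_stock = 0.01183 × 25.46 = 0.3011 mol/L

0.3011 mol/L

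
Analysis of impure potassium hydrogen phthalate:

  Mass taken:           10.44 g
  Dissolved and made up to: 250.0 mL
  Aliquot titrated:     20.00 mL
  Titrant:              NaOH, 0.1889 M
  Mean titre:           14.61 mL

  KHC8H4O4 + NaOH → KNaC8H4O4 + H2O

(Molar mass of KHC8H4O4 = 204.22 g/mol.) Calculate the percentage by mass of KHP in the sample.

n(NaOH) per titration = 0.01461 × 0.1889 = 2.760 × 10^-3 mol
n(KHC8H4O4) in each aliquot = 2.760 × 10^-3 mol (1:1 ratio)
n(KHC8H4O4) in the whole flask = 2.760 × 10^-3 × 250.0/20.00 = 0.03450 mol
mass of KHC8H4O4 = 0.03450 × 204.22 = 7.045 g
% KHC8H4O4 = 7.045 / 10.44 × 100 = 67.48 %

67.48 %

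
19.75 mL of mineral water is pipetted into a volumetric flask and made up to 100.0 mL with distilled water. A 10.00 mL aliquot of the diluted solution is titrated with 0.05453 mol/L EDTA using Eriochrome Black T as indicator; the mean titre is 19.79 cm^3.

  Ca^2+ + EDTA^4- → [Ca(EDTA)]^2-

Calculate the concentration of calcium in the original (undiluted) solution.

n(EDTA) = 0.01979 × 0.05453 = 1.079 × 10^-3 mol
n(Ca2+) in the aliquot = 1.079 × 10^-3 mol (1:1 ratio)
[Ca2+]_dilute = 1.079 × 10^-3 / 0.01000 = 0.1079 mol/L
Dilution factor = 100.0 / 19.75 = 5.063
[Ca2+]_stock = 0.1079 × 5.063 = 0.5464 mol/L

0.5464 mol/L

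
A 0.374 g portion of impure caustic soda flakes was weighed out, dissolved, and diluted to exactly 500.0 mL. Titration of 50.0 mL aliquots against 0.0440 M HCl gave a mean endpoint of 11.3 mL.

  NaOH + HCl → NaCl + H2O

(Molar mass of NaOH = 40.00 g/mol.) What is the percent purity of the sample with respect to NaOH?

n(HCl) per titration = 0.0113 × 0.0440 = 4.97 × 10^-4 mol
n(NaOH) in each aliquot = 4.97 × 10^-4 mol (1:1 ratio)
n(NaOH) in the whole flask = 4.97 × 10^-4 × 500.0/50.0 = 4.97 × 10^-3 mol
mass of NaOH = 4.97 × 10^-3 × 40.00 = 0.199 g
% NaOH = 0.199 / 0.374 × 100 = 53.2 %

53.2 %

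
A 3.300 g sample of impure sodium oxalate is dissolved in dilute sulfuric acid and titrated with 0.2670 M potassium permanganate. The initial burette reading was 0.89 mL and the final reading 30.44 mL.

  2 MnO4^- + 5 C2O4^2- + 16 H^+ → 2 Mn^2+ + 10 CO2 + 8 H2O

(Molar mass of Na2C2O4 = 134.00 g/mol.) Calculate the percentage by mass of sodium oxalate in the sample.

80.09 %

n(KMnO4) = 0.02955 L × 0.2670 mol/L = 7.890 × 10^-3 mol
From the 5:2 ratio, n(Na2C2O4) = 5/2 × 7.890 × 10^-3 = 0.01972 mol
mass of Na2C2O4 = 0.01972 × 134.00 g/mol = 2.643 g
% Na2C2O4 = 2.643 / 3.300 × 100 = 80.09 %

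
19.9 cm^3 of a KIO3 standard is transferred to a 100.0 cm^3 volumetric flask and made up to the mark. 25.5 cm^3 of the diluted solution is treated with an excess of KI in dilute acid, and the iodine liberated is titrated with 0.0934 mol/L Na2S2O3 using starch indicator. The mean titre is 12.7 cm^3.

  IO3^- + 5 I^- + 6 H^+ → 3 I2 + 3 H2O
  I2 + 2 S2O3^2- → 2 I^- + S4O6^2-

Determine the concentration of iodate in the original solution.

0.0390 mol/L

n(S2O3^2-) = 0.0127 × 0.0934 = 1.19 × 10^-3 mol
n(I2) = n(S2O3^2-)/2 = 5.93 × 10^-4 mol
From the 1:3 ratio, n(IO3^-) in the aliquot = 1/3 × 5.93 × 10^-4 = 1.98 × 10^-4 mol
[IO3^-]_dilute = 1.98 × 10^-4 / 0.0255 = 0.00775 mol/L
[IO3^-]_original = 0.00775 × 100.0/19.9 = 0.0390 mol/L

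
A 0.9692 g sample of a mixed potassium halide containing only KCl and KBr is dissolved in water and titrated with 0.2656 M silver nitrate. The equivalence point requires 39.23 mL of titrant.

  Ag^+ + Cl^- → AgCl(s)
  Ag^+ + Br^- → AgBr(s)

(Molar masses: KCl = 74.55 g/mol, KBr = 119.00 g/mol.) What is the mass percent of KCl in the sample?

n(AgNO3) = 0.03923 × 0.2656 = 0.01042 mol
Let x = n(KCl), y = n(KBr).
Titrant: 1x + 1y = 0.01042;  mass: 74.55x + 119.00y = 0.9692
Solving, x = 6.090 × 10^-3 mol, y = 4.329 × 10^-3 mol
mass of KCl = 6.090 × 10^-3 × 74.55 = 0.4540 g
% KCl = 0.4540 / 0.9692 × 100 = 46.85 %

46.85 %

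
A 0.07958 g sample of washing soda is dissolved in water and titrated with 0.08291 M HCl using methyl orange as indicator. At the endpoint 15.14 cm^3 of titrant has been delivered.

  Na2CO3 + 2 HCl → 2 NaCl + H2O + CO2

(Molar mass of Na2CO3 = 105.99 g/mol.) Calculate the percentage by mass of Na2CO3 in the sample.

n(HCl) = 0.01514 L × 0.08291 mol/L = 1.255 × 10^-3 mol
From the 1:2 ratio, n(Na2CO3) = 1/2 × 1.255 × 10^-3 = 6.276 × 10^-4 mol
mass of Na2CO3 = 6.276 × 10^-4 × 105.99 g/mol = 0.06652 g
% Na2CO3 = 0.06652 / 0.07958 × 100 = 83.59 %

83.59 %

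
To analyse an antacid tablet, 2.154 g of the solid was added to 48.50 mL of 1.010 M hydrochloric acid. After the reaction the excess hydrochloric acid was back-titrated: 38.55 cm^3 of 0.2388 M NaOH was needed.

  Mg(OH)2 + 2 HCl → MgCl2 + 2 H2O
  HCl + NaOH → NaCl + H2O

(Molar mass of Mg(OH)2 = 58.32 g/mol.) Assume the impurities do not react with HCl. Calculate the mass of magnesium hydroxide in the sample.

1.160 g

n(HCl) added = 0.04850 × 1.010 = 0.04899 mol
n(NaOH) used in back-titration = 0.03855 × 0.2388 = 9.206 × 10^-3 mol
n(HCl) left over = 9.206 × 10^-3 mol (1:1 ratio)
n(HCl) consumed by analyte = 0.04899 − 9.206 × 10^-3 = 0.03978 mol
From the 1:2 ratio, n(Mg(OH)2) = 1/2 × 0.03978 = 0.01989 mol
mass of Mg(OH)2 = 0.01989 × 58.32 = 1.160 g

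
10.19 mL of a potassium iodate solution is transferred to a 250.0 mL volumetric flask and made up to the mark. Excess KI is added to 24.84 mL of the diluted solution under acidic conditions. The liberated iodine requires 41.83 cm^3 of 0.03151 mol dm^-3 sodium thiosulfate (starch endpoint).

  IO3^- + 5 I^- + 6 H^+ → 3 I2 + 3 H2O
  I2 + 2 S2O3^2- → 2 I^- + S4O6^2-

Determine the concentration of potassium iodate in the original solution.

n(S2O3^2-) = 0.04183 × 0.03151 = 1.318 × 10^-3 mol
n(I2) = n(S2O3^2-)/2 = 6.590 × 10^-4 mol
From the 1:3 ratio, n(IO3^-) in the aliquot = 1/3 × 6.590 × 10^-4 = 2.197 × 10^-4 mol
[IO3^-]_dilute = 2.197 × 10^-4 / 0.02484 = 0.008844 mol/L
[IO3^-]_original = 0.008844 × 250.0/10.19 = 0.2170 mol/L

0.2170 mol/L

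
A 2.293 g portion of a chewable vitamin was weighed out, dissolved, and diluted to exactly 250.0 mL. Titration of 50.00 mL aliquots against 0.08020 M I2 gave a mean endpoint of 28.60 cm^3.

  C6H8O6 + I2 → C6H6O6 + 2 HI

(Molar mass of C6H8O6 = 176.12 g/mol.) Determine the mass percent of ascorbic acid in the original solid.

n(I2) per titration = 0.02860 × 0.08020 = 2.294 × 10^-3 mol
n(C6H8O6) in each aliquot = 2.294 × 10^-3 mol (1:1 ratio)
n(C6H8O6) in the whole flask = 2.294 × 10^-3 × 250.0/50.00 = 0.01147 mol
mass of C6H8O6 = 0.01147 × 176.12 = 2.020 g
% C6H8O6 = 2.020 / 2.293 × 100 = 88.09 %

88.09 %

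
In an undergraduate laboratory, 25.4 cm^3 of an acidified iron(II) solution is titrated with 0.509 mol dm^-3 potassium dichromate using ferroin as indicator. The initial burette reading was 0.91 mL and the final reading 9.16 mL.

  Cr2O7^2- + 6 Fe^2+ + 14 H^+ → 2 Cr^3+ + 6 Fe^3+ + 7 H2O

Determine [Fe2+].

n(K2Cr2O7) = 0.00825 L × 0.509 mol/L = 4.20 × 10^-3 mol
From the 6:1 mole ratio, n(Fe2+) = 6/1 × 4.20 × 10^-3 = 0.0252 mol
[Fe2+] = 0.0252 mol / 0.0254 L = 0.992 mol/L

0.992 mol/L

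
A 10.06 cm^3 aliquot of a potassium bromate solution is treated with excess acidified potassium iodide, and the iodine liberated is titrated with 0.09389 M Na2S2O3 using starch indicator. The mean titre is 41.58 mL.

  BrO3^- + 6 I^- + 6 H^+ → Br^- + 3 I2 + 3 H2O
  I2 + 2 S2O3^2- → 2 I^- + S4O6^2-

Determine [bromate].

0.06468 M

n(S2O3^2-) = 0.04158 × 0.09389 = 3.904 × 10^-3 mol
n(I2) = n(S2O3^2-)/2 = 1.952 × 10^-3 mol
From the 1:3 ratio, n(BrO3^-) in the aliquot = 1/3 × 1.952 × 10^-3 = 6.507 × 10^-4 mol
[BrO3^-] = 6.507 × 10^-4 / 0.01006 = 0.06468 mol/L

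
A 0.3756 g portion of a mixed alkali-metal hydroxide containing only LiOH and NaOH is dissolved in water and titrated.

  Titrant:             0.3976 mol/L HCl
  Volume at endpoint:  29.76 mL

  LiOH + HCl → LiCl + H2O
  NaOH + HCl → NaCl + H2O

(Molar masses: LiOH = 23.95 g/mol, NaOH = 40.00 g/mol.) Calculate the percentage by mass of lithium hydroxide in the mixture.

n(HCl) = 0.02976 × 0.3976 = 0.01183 mol
Let x = n(LiOH), y = n(NaOH).
Titrant: 1x + 1y = 0.01183;  mass: 23.95x + 40.00y = 0.3756
Solving, x = 6.087 × 10^-3 mol, y = 5.745 × 10^-3 mol
mass of LiOH = 6.087 × 10^-3 × 23.95 = 0.1458 g
% LiOH = 0.1458 / 0.3756 × 100 = 38.82 %

38.82 %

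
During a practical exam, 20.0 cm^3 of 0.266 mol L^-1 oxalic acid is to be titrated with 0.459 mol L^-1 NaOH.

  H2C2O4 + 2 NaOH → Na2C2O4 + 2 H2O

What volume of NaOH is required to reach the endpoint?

n(H2C2O4) = 0.0200 L × 0.266 mol/L = 5.32 × 10^-3 mol
From the 2:1 stoichiometry, n(NaOH) = 2/1 × 5.32 × 10^-3 = 0.0106 mol
V(NaOH) = 0.0106 mol / 0.459 mol/L = 0.0232 L = 23.2 mL

23.2 mL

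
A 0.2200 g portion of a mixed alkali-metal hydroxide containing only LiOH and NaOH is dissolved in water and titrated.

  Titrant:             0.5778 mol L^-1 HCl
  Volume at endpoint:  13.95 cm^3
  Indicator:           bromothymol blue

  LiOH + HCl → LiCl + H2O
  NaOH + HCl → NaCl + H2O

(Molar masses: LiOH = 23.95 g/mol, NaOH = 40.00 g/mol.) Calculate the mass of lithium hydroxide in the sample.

n(HCl) = 0.01395 × 0.5778 = 8.060 × 10^-3 mol
Let x = n(LiOH), y = n(NaOH).
Titrant: 1x + 1y = 8.060 × 10^-3;  mass: 23.95x + 40.00y = 0.2200
Solving, x = 6.381 × 10^-3 mol, y = 1.679 × 10^-3 mol
mass of LiOH = 6.381 × 10^-3 × 23.95 = 0.1528 g

0.1528 g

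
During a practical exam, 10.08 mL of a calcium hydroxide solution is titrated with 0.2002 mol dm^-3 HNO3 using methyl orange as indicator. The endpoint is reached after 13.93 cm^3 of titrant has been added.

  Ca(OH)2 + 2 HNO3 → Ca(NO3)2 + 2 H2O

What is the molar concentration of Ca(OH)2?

n(HNO3) = 0.01393 L × 0.2002 mol/L = 2.789 × 10^-3 mol
From the 1:2 mole ratio, n(Ca(OH)2) = 1/2 × 2.789 × 10^-3 = 1.394 × 10^-3 mol
[Ca(OH)2] = 1.394 × 10^-3 mol / 0.01008 L = 0.1383 mol/L

0.1383 mol/L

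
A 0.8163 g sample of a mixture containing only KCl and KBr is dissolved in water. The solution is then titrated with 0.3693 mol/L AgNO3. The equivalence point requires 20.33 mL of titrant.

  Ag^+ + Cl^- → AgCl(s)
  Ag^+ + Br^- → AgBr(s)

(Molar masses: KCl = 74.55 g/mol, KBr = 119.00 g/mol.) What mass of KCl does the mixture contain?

n(AgNO3) = 0.02033 × 0.3693 = 7.508 × 10^-3 mol
Let x = n(KCl), y = n(KBr).
Titrant: 1x + 1y = 7.508 × 10^-3;  mass: 74.55x + 119.00y = 0.8163
Solving, x = 1.735 × 10^-3 mol, y = 5.773 × 10^-3 mol
mass of KCl = 1.735 × 10^-3 × 74.55 = 0.1294 g

0.1294 g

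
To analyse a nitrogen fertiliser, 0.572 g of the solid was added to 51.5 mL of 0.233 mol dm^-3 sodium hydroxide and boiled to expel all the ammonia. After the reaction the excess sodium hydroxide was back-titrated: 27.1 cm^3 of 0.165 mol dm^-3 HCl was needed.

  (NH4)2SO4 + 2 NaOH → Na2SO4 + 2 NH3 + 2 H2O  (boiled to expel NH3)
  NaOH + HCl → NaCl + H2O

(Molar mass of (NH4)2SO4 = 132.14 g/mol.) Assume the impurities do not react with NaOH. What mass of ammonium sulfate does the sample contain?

n(NaOH) added = 0.0515 × 0.233 = 0.0120 mol
n(HCl) used in back-titration = 0.0271 × 0.165 = 4.47 × 10^-3 mol
n(NaOH) left over = 4.47 × 10^-3 mol (1:1 ratio)
n(NaOH) consumed by analyte = 0.0120 − 4.47 × 10^-3 = 7.53 × 10^-3 mol
From the 1:2 ratio, n((NH4)2SO4) = 1/2 × 7.53 × 10^-3 = 3.76 × 10^-3 mol
mass of (NH4)2SO4 = 3.76 × 10^-3 × 132.14 = 0.497 g

0.497 g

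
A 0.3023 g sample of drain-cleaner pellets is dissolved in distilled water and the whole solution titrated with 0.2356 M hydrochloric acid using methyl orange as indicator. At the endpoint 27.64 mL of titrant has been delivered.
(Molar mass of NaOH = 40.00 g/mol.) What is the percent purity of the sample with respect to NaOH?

NaOH + HCl → NaCl + H2O
n(HCl) = 0.02764 L × 0.2356 mol/L = 6.512 × 10^-3 mol
n(NaOH) = 6.512 × 10^-3 mol (1:1 ratio)
mass of NaOH = 6.512 × 10^-3 × 40.00 g/mol = 0.2605 g
% NaOH = 0.2605 / 0.3023 × 100 = 86.17 %

86.17 %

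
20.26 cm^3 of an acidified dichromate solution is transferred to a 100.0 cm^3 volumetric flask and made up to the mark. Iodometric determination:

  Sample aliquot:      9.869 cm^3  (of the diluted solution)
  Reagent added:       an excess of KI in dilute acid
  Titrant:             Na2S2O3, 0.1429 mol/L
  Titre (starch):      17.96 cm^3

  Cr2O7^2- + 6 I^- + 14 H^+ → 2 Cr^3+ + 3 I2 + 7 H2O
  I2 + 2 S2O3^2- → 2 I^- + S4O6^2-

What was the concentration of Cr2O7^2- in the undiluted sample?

0.2139 mol/L

n(S2O3^2-) = 0.01796 × 0.1429 = 2.566 × 10^-3 mol
n(I2) = n(S2O3^2-)/2 = 1.283 × 10^-3 mol
From the 1:3 ratio, n(Cr2O7^2-) in the aliquot = 1/3 × 1.283 × 10^-3 = 4.277 × 10^-4 mol
[Cr2O7^2-]_dilute = 4.277 × 10^-4 / 0.009869 = 0.04334 mol/L
[Cr2O7^2-]_original = 0.04334 × 100.0/20.26 = 0.2139 mol/L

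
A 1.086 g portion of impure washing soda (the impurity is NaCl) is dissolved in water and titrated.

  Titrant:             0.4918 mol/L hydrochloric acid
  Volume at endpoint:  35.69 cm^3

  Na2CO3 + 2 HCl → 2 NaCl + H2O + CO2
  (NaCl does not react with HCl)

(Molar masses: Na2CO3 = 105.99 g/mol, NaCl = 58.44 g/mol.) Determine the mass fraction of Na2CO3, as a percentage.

85.65 %

n(HCl) = 0.03569 × 0.4918 = 0.01755 mol
Let x = n(Na2CO3), y = n(NaCl).
Titrant: 2x = 0.01755;  mass: 105.99x + 58.44y = 1.086
Solving, x = 8.776 × 10^-3 mol, y = 2.666 × 10^-3 mol
mass of Na2CO3 = 8.776 × 10^-3 × 105.99 = 0.9302 g
% Na2CO3 = 0.9302 / 1.086 × 100 = 85.65 %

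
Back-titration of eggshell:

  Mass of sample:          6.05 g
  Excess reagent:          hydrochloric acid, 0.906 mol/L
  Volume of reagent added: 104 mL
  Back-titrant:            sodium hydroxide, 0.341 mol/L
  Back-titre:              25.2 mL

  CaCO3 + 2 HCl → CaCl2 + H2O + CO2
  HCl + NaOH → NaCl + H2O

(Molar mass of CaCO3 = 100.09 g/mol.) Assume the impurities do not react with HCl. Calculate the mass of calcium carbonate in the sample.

4.29 g

n(HCl) added = 0.104 × 0.906 = 0.0942 mol
n(NaOH) used in back-titration = 0.0252 × 0.341 = 8.59 × 10^-3 mol
n(HCl) left over = 8.59 × 10^-3 mol (1:1 ratio)
n(HCl) consumed by analyte = 0.0942 − 8.59 × 10^-3 = 0.0856 mol
From the 1:2 ratio, n(CaCO3) = 1/2 × 0.0856 = 0.0428 mol
mass of CaCO3 = 0.0428 × 100.09 = 4.29 g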